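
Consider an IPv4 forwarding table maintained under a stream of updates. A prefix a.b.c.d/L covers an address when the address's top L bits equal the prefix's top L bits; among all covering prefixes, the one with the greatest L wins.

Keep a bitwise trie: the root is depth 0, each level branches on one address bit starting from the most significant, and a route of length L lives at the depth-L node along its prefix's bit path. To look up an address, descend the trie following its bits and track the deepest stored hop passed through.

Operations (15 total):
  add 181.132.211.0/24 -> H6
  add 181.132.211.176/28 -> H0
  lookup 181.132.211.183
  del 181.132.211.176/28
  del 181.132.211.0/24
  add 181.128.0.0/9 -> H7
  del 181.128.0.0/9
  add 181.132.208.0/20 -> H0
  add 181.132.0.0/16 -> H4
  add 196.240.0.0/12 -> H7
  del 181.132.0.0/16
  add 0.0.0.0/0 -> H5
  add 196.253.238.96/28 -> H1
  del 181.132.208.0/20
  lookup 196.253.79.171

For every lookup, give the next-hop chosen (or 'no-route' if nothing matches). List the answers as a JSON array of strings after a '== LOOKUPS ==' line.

Process each operation:
  + 181.132.211.0/24 (H6) depth=24
  + 181.132.211.176/28 (H0) depth=28
  ? 181.132.211.183  path d0:-→d1:-→d2:-→d3:-→d4:-→d5:-→d6:-→d7:-→d8:-→d9:-→d10:-→d11:-→d12:-→d13:-→d14:-→d15:-→d16:-→d17:-→d18:-→d19:-→d20:-→d21:-→d22:-→d23:-→d24:H6→d25:-→d26:-→d27:-→d28:H0  best=H0
  - 181.132.211.176/28 clear@28
  - 181.132.211.0/24 clear@24
  + 181.128.0.0/9 (H7) depth=9
  - 181.128.0.0/9 clear@9
  + 181.132.208.0/20 (H0) depth=20
  + 181.132.0.0/16 (H4) depth=16
  + 196.240.0.0/12 (H7) depth=12
  - 181.132.0.0/16 clear@16
  + 0.0.0.0/0 (H5) depth=0
  + 196.253.238.96/28 (H1) depth=28
  - 181.132.208.0/20 clear@20
  ? 196.253.79.171  path d0:H5→d1:-→d2:-→d3:-→d4:-→d5:-→d6:-→d7:-→d8:-→d9:-→d10:-→d11:-→d12:H7→d13:-→d14:-→d15:-→d16:-  best=H7

== LOOKUPS ==
["H0","H7"]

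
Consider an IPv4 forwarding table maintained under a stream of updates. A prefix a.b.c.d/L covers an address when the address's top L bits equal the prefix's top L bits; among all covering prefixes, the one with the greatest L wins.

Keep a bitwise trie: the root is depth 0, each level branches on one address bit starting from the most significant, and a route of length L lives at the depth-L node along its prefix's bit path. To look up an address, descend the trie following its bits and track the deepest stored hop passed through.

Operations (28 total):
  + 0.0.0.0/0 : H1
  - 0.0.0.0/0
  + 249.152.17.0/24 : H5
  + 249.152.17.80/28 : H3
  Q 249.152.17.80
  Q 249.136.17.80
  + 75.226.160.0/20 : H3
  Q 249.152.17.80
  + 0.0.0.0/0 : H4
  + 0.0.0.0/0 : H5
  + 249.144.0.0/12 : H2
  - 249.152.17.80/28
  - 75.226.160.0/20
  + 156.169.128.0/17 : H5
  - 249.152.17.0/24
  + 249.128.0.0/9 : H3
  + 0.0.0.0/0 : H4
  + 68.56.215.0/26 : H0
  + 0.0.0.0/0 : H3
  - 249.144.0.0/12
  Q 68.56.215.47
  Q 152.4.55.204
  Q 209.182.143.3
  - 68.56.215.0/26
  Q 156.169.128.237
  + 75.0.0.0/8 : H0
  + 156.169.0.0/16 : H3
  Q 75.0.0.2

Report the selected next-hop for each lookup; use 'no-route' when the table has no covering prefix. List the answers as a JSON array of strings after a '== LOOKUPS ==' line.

Process each operation:
  + 0.0.0.0/0 (H1) depth=0
  del 0.0.0.0/0 (clear depth 0)
  + 249.152.17.0/24 (H5) depth=24
  + 249.152.17.80/28 (H3) depth=28
  ? 249.152.17.80  path d0:-→d1:-→d2:-→d3:-→d4:-→d5:-→d6:-→d7:-→d8:-→d9:-→d10:-→d11:-→d12:-→d13:-→d14:-→d15:-→d16:-→d17:-→d18:-→d19:-→d20:-→d21:-→d22:-→d23:-→d24:H5→d25:-→d26:-→d27:-→d28:H3  best=H3
  ? 249.136.17.80  path d0:-→d1:-→d2:-→d3:-→d4:-→d5:-→d6:-→d7:-→d8:-→d9:-→d10:-→d11:-  best=no-route
  + 75.226.160.0/20 (H3) depth=20
  ? 249.152.17.80  path d0:-→d1:-→d2:-→d3:-→d4:-→d5:-→d6:-→d7:-→d8:-→d9:-→d10:-→d11:-→d12:-→d13:-→d14:-→d15:-→d16:-→d17:-→d18:-→d19:-→d20:-→d21:-→d22:-→d23:-→d24:H5→d25:-→d26:-→d27:-→d28:H3  best=H3
  + 0.0.0.0/0 (H4) depth=0
  + 0.0.0.0/0 (H5) depth=0
  + 249.144.0.0/12 (H2) depth=12
  del 249.152.17.80/28 (clear depth 28)
  del 75.226.160.0/20 (clear depth 20)
  + 156.169.128.0/17 (H5) depth=17
  del 249.152.17.0/24 (clear depth 24)
  + 249.128.0.0/9 (H3) depth=9
  + 0.0.0.0/0 (H4) depth=0
  + 68.56.215.0/26 (H0) depth=26
  + 0.0.0.0/0 (H3) depth=0
  del 249.144.0.0/12 (clear depth 12)
  ? 68.56.215.47  path d0:H3→d1:-→d2:-→d3:-→d4:-→d5:-→d6:-→d7:-→d8:-→d9:-→d10:-→d11:-→d12:-→d13:-→d14:-→d15:-→d16:-→d17:-→d18:-→d19:-→d20:-→d21:-→d22:-→d23:-→d24:-→d25:-→d26:H0  best=H0
  ? 152.4.55.204  path d0:H3→d1:-→d2:-→d3:-→d4:-→d5:-  best=H3
  ? 209.182.143.3  path d0:H3→d1:-→d2:-  best=H3
  del 68.56.215.0/26 (clear depth 26)
  ? 156.169.128.237  path d0:H3→d1:-→d2:-→d3:-→d4:-→d5:-→d6:-→d7:-→d8:-→d9:-→d10:-→d11:-→d12:-→d13:-→d14:-→d15:-→d16:-→d17:H5  best=H5
  + 75.0.0.0/8 (H0) depth=8
  + 156.169.0.0/16 (H3) depth=16
  ? 75.0.0.2  path d0:H3→d1:-→d2:-→d3:-→d4:-→d5:-→d6:-→d7:-→d8:H0  best=H0

== LOOKUPS ==
["H3","no-route","H3","H0","H3","H3","H5","H0"]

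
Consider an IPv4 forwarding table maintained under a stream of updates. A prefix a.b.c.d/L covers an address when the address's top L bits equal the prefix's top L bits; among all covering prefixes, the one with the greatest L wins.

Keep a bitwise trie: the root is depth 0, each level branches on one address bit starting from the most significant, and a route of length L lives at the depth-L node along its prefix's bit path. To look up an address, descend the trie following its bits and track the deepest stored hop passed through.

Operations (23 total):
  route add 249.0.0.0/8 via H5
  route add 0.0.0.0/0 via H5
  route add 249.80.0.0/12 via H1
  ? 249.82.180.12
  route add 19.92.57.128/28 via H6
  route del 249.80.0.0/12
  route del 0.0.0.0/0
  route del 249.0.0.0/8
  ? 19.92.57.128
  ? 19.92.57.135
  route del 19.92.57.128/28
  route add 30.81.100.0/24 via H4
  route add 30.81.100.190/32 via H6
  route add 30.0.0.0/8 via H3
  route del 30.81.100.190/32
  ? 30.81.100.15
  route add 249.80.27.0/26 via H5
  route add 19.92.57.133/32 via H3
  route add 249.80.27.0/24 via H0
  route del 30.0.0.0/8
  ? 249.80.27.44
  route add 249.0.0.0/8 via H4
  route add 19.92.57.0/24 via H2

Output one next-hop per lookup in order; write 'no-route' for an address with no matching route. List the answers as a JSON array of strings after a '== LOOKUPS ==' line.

Trace:
  add 249.0.0.0/8 -> H5 at depth 8
  add 0.0.0.0/0 -> H5 at depth 0
  add 249.80.0.0/12 -> H1 at depth 12
  lookup 249.82.180.12: bits 111110010101 walk d0:H5→d1:-→d2:-→d3:-→d4:-→d5:-→d6:-→d7:-→d8:H5→d9:-→d10:-→d11:-→d12:H1 -> H1
  add 19.92.57.128/28 -> H6 at depth 28
  del 249.80.0.0/12 (clear depth 12)
  del 0.0.0.0/0 (clear depth 0)
  del 249.0.0.0/8 (clear depth 8)
  lookup 19.92.57.128: bits 0001001101011100001110011000 walk d0:-→d1:-→d2:-→d3:-→d4:-→d5:-→d6:-→d7:-→d8:-→d9:-→d10:-→d11:-→d12:-→d13:-→d14:-→d15:-→d16:-→d17:-→d18:-→d19:-→d20:-→d21:-→d22:-→d23:-→d24:-→d25:-→d26:-→d27:-→d28:H6 -> H6
  lookup 19.92.57.135: bits 0001001101011100001110011000 walk d0:-→d1:-→d2:-→d3:-→d4:-→d5:-→d6:-→d7:-→d8:-→d9:-→d10:-→d11:-→d12:-→d13:-→d14:-→d15:-→d16:-→d17:-→d18:-→d19:-→d20:-→d21:-→d22:-→d23:-→d24:-→d25:-→d26:-→d27:-→d28:H6 -> H6
  del 19.92.57.128/28 (clear depth 28)
  add 30.81.100.0/24 -> H4 at depth 24
  add 30.81.100.190/32 -> H6 at depth 32
  add 30.0.0.0/8 -> H3 at depth 8
  del 30.81.100.190/32 (clear depth 32)
  lookup 30.81.100.15: bits 000111100101000101100100 walk d0:-→d1:-→d2:-→d3:-→d4:-→d5:-→d6:-→d7:-→d8:H3→d9:-→d10:-→d11:-→d12:-→d13:-→d14:-→d15:-→d16:-→d17:-→d18:-→d19:-→d20:-→d21:-→d22:-→d23:-→d24:H4 -> H4
  add 249.80.27.0/26 -> H5 at depth 26
  add 19.92.57.133/32 -> H3 at depth 32
  add 249.80.27.0/24 -> H0 at depth 24
  del 30.0.0.0/8 (clear depth 8)
  lookup 249.80.27.44: bits 11111001010100000001101100 walk d0:-→d1:-→d2:-→d3:-→d4:-→d5:-→d6:-→d7:-→d8:-→d9:-→d10:-→d11:-→d12:-→d13:-→d14:-→d15:-→d16:-→d17:-→d18:-→d19:-→d20:-→d21:-→d22:-→d23:-→d24:H0→d25:-→d26:H5 -> H5
  add 249.0.0.0/8 -> H4 at depth 8
  add 19.92.57.0/24 -> H2 at depth 24

== LOOKUPS ==
["H1","H6","H6","H4","H5"]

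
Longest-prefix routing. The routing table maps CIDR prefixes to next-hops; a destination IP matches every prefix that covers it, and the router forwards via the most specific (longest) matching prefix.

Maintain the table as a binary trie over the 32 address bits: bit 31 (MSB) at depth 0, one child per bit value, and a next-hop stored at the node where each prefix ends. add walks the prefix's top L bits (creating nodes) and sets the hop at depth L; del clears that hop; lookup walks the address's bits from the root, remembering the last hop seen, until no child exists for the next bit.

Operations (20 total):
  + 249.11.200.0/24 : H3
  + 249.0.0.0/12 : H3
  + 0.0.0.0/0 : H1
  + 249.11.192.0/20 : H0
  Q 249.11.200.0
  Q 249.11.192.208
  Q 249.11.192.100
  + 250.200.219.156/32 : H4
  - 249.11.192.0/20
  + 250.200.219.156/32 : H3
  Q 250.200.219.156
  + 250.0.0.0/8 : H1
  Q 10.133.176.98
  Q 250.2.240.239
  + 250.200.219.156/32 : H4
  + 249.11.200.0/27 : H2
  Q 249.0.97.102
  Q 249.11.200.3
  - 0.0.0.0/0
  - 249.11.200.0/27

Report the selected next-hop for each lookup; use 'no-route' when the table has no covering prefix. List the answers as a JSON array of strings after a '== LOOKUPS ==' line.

Trace:
  + 249.11.200.0/24 (H3) depth=24
  + 249.0.0.0/12 (H3) depth=12
  + 0.0.0.0/0 (H1) depth=0
  + 249.11.192.0/20 (H0) depth=20
  ? 249.11.200.0  path d0:H1→d1:-→d2:-→d3:-→d4:-→d5:-→d6:-→d7:-→d8:-→d9:-→d10:-→d11:-→d12:H3→d13:-→d14:-→d15:-→d16:-→d17:-→d18:-→d19:-→d20:H0→d21:-→d22:-→d23:-→d24:H3  best=H3
  ? 249.11.192.208  path d0:H1→d1:-→d2:-→d3:-→d4:-→d5:-→d6:-→d7:-→d8:-→d9:-→d10:-→d11:-→d12:H3→d13:-→d14:-→d15:-→d16:-→d17:-→d18:-→d19:-→d20:H0  best=H0
  ? 249.11.192.100  path d0:H1→d1:-→d2:-→d3:-→d4:-→d5:-→d6:-→d7:-→d8:-→d9:-→d10:-→d11:-→d12:H3→d13:-→d14:-→d15:-→d16:-→d17:-→d18:-→d19:-→d20:H0  best=H0
  + 250.200.219.156/32 (H4) depth=32
  del 249.11.192.0/20 (clear depth 20)
  + 250.200.219.156/32 (H3) depth=32
  ? 250.200.219.156  path d0:H1→d1:-→d2:-→d3:-→d4:-→d5:-→d6:-→d7:-→d8:-→d9:-→d10:-→d11:-→d12:-→d13:-→d14:-→d15:-→d16:-→d17:-→d18:-→d19:-→d20:-→d21:-→d22:-→d23:-→d24:-→d25:-→d26:-→d27:-→d28:-→d29:-→d30:-→d31:-→d32:H3  best=H3
  + 250.0.0.0/8 (H1) depth=8
  ? 10.133.176.98  path d0:H1  best=H1
  ? 250.2.240.239  path d0:H1→d1:-→d2:-→d3:-→d4:-→d5:-→d6:-→d7:-→d8:H1  best=H1
  + 250.200.219.156/32 (H4) depth=32
  + 249.11.200.0/27 (H2) depth=27
  ? 249.0.97.102  path d0:H1→d1:-→d2:-→d3:-→d4:-→d5:-→d6:-→d7:-→d8:-→d9:-→d10:-→d11:-→d12:H3  best=H3
  ? 249.11.200.3  path d0:H1→d1:-→d2:-→d3:-→d4:-→d5:-→d6:-→d7:-→d8:-→d9:-→d10:-→d11:-→d12:H3→d13:-→d14:-→d15:-→d16:-→d17:-→d18:-→d19:-→d20:-→d21:-→d22:-→d23:-→d24:H3→d25:-→d26:-→d27:H2  best=H2
  del 0.0.0.0/0 (clear depth 0)
  del 249.11.200.0/27 (clear depth 27)

== LOOKUPS ==
["H3","H0","H0","H3","H1","H1","H3","H2"]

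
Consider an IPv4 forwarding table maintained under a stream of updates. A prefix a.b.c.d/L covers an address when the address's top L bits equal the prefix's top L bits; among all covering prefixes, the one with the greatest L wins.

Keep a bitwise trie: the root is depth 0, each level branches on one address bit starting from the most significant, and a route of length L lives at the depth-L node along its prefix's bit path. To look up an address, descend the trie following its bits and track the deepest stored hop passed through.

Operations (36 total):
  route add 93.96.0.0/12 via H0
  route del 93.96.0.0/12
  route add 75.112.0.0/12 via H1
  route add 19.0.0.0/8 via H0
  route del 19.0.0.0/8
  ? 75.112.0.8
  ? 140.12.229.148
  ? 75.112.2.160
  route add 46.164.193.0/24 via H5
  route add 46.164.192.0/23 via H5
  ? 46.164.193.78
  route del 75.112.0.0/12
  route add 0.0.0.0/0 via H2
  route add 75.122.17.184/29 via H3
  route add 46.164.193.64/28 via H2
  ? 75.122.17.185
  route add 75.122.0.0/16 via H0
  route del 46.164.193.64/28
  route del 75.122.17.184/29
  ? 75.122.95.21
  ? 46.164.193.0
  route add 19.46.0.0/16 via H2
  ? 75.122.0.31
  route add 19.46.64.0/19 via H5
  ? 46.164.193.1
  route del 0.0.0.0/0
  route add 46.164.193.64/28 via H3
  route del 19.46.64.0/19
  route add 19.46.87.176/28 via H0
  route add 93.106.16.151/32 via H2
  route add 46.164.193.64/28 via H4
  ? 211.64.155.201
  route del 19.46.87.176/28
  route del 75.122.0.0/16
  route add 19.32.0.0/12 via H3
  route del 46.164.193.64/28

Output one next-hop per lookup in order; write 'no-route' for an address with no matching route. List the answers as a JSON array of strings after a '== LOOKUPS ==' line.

Process each operation:
  + 93.96.0.0/12 (H0) depth=12
  - 93.96.0.0/12 clear@12
  + 75.112.0.0/12 (H1) depth=12
  + 19.0.0.0/8 (H0) depth=8
  - 19.0.0.0/8 clear@8
  ? 75.112.0.8  path d0:-→d1:-→d2:-→d3:-→d4:-→d5:-→d6:-→d7:-→d8:-→d9:-→d10:-→d11:-→d12:H1  best=H1
  ? 140.12.229.148  path d0:-  best=no-route
  ? 75.112.2.160  path d0:-→d1:-→d2:-→d3:-→d4:-→d5:-→d6:-→d7:-→d8:-→d9:-→d10:-→d11:-→d12:H1  best=H1
  + 46.164.193.0/24 (H5) depth=24
  + 46.164.192.0/23 (H5) depth=23
  ? 46.164.193.78  path d0:-→d1:-→d2:-→d3:-→d4:-→d5:-→d6:-→d7:-→d8:-→d9:-→d10:-→d11:-→d12:-→d13:-→d14:-→d15:-→d16:-→d17:-→d18:-→d19:-→d20:-→d21:-→d22:-→d23:H5→d24:H5  best=H5
  - 75.112.0.0/12 clear@12
  + 0.0.0.0/0 (H2) depth=0
  + 75.122.17.184/29 (H3) depth=29
  + 46.164.193.64/28 (H2) depth=28
  ? 75.122.17.185  path d0:H2→d1:-→d2:-→d3:-→d4:-→d5:-→d6:-→d7:-→d8:-→d9:-→d10:-→d11:-→d12:-→d13:-→d14:-→d15:-→d16:-→d17:-→d18:-→d19:-→d20:-→d21:-→d22:-→d23:-→d24:-→d25:-→d26:-→d27:-→d28:-→d29:H3  best=H3
  + 75.122.0.0/16 (H0) depth=16
  - 46.164.193.64/28 clear@28
  - 75.122.17.184/29 clear@29
  ? 75.122.95.21  path d0:H2→d1:-→d2:-→d3:-→d4:-→d5:-→d6:-→d7:-→d8:-→d9:-→d10:-→d11:-→d12:-→d13:-→d14:-→d15:-→d16:H0→d17:-  best=H0
  ? 46.164.193.0  path d0:H2→d1:-→d2:-→d3:-→d4:-→d5:-→d6:-→d7:-→d8:-→d9:-→d10:-→d11:-→d12:-→d13:-→d14:-→d15:-→d16:-→d17:-→d18:-→d19:-→d20:-→d21:-→d22:-→d23:H5→d24:H5→d25:-  best=H5
  + 19.46.0.0/16 (H2) depth=16
  ? 75.122.0.31  path d0:H2→d1:-→d2:-→d3:-→d4:-→d5:-→d6:-→d7:-→d8:-→d9:-→d10:-→d11:-→d12:-→d13:-→d14:-→d15:-→d16:H0→d17:-→d18:-→d19:-  best=H0
  + 19.46.64.0/19 (H5) depth=19
  ? 46.164.193.1  path d0:H2→d1:-→d2:-→d3:-→d4:-→d5:-→d6:-→d7:-→d8:-→d9:-→d10:-→d11:-→d12:-→d13:-→d14:-→d15:-→d16:-→d17:-→d18:-→d19:-→d20:-→d21:-→d22:-→d23:H5→d24:H5→d25:-  best=H5
  - 0.0.0.0/0 clear@0
  + 46.164.193.64/28 (H3) depth=28
  - 19.46.64.0/19 clear@19
  + 19.46.87.176/28 (H0) depth=28
  + 93.106.16.151/32 (H2) depth=32
  + 46.164.193.64/28 (H4) depth=28
  ? 211.64.155.201  path d0:-  best=no-route
  - 19.46.87.176/28 clear@28
  - 75.122.0.0/16 clear@16
  + 19.32.0.0/12 (H3) depth=12
  - 46.164.193.64/28 clear@28

== LOOKUPS ==
["H1","no-route","H1","H5","H3","H0","H5","H0","H5","no-route"]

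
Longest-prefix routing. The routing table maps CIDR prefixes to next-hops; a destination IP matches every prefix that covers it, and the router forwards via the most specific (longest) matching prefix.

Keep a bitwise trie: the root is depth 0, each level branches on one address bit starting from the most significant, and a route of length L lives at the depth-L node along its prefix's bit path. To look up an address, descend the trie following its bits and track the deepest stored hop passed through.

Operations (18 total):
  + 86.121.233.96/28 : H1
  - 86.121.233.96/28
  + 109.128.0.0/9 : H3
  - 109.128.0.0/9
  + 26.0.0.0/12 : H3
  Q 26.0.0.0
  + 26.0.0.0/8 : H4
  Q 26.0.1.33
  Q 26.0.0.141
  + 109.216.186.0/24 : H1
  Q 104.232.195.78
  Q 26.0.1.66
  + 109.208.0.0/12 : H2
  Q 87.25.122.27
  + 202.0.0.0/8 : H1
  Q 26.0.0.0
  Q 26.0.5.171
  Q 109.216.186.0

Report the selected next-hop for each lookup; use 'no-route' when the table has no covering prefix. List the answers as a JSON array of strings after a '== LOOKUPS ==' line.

Process each operation:
  + 86.121.233.96/28 (H1) depth=28
  - 86.121.233.96/28 clear@28
  + 109.128.0.0/9 (H3) depth=9
  - 109.128.0.0/9 clear@9
  + 26.0.0.0/12 (H3) depth=12
  ? 26.0.0.0  path d0:-→d1:-→d2:-→d3:-→d4:-→d5:-→d6:-→d7:-→d8:-→d9:-→d10:-→d11:-→d12:H3  best=H3
  + 26.0.0.0/8 (H4) depth=8
  ? 26.0.1.33  path d0:-→d1:-→d2:-→d3:-→d4:-→d5:-→d6:-→d7:-→d8:H4→d9:-→d10:-→d11:-→d12:H3  best=H3
  ? 26.0.0.141  path d0:-→d1:-→d2:-→d3:-→d4:-→d5:-→d6:-→d7:-→d8:H4→d9:-→d10:-→d11:-→d12:H3  best=H3
  + 109.216.186.0/24 (H1) depth=24
  ? 104.232.195.78  path d0:-→d1:-→d2:-→d3:-→d4:-→d5:-  best=no-route
  ? 26.0.1.66  path d0:-→d1:-→d2:-→d3:-→d4:-→d5:-→d6:-→d7:-→d8:H4→d9:-→d10:-→d11:-→d12:H3  best=H3
  + 109.208.0.0/12 (H2) depth=12
  ? 87.25.122.27  path d0:-→d1:-→d2:-→d3:-→d4:-→d5:-→d6:-→d7:-  best=no-route
  + 202.0.0.0/8 (H1) depth=8
  ? 26.0.0.0  path d0:-→d1:-→d2:-→d3:-→d4:-→d5:-→d6:-→d7:-→d8:H4→d9:-→d10:-→d11:-→d12:H3  best=H3
  ? 26.0.5.171  path d0:-→d1:-→d2:-→d3:-→d4:-→d5:-→d6:-→d7:-→d8:H4→d9:-→d10:-→d11:-→d12:H3  best=H3
  ? 109.216.186.0  path d0:-→d1:-→d2:-→d3:-→d4:-→d5:-→d6:-→d7:-→d8:-→d9:-→d10:-→d11:-→d12:H2→d13:-→d14:-→d15:-→d16:-→d17:-→d18:-→d19:-→d20:-→d21:-→d22:-→d23:-→d24:H1  best=H1

== LOOKUPS ==
["H3","H3","H3","no-route","H3","no-route","H3","H3","H1"]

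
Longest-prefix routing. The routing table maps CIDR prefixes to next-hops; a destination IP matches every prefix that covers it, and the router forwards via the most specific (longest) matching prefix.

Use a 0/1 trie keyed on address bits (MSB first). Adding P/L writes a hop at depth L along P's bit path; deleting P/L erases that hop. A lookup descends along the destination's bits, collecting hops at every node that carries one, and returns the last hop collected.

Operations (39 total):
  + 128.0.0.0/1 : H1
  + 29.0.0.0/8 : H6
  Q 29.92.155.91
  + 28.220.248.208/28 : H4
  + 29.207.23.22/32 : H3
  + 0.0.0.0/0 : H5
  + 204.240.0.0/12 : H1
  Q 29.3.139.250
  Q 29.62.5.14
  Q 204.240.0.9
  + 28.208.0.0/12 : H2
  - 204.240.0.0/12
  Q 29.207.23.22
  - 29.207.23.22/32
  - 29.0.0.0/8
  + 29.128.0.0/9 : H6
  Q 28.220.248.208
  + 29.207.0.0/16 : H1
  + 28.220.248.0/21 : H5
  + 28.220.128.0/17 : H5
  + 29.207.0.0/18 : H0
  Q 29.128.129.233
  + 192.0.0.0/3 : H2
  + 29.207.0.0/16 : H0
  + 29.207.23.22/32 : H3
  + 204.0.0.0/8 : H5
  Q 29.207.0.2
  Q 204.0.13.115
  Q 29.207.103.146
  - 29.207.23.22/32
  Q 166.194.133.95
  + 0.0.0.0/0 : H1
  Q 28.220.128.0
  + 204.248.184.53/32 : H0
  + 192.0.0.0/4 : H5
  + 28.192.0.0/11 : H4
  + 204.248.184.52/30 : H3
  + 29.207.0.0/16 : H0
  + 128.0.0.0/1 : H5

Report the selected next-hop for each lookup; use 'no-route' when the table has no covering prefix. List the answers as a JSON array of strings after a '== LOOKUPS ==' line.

Trace:
  + 128.0.0.0/1 (H1) depth=1
  + 29.0.0.0/8 (H6) depth=8
  lookup 29.92.155.91: bits 00011101 walk d0:-→d1:-→d2:-→d3:-→d4:-→d5:-→d6:-→d7:-→d8:H6 -> H6
  + 28.220.248.208/28 (H4) depth=28
  + 29.207.23.22/32 (H3) depth=32
  + 0.0.0.0/0 (H5) depth=0
  + 204.240.0.0/12 (H1) depth=12
  lookup 29.3.139.250: bits 00011101 walk d0:H5→d1:-→d2:-→d3:-→d4:-→d5:-→d6:-→d7:-→d8:H6 -> H6
  lookup 29.62.5.14: bits 00011101 walk d0:H5→d1:-→d2:-→d3:-→d4:-→d5:-→d6:-→d7:-→d8:H6 -> H6
  lookup 204.240.0.9: bits 110011001111 walk d0:H5→d1:H1→d2:-→d3:-→d4:-→d5:-→d6:-→d7:-→d8:-→d9:-→d10:-→d11:-→d12:H1 -> H1
  + 28.208.0.0/12 (H2) depth=12
  del 204.240.0.0/12 (clear depth 12)
  lookup 29.207.23.22: bits 00011101110011110001011100010110 walk d0:H5→d1:-→d2:-→d3:-→d4:-→d5:-→d6:-→d7:-→d8:H6→d9:-→d10:-→d11:-→d12:-→d13:-→d14:-→d15:-→d16:-→d17:-→d18:-→d19:-→d20:-→d21:-→d22:-→d23:-→d24:-→d25:-→d26:-→d27:-→d28:-→d29:-→d30:-→d31:-→d32:H3 -> H3
  del 29.207.23.22/32 (clear depth 32)
  del 29.0.0.0/8 (clear depth 8)
  + 29.128.0.0/9 (H6) depth=9
  lookup 28.220.248.208: bits 0001110011011100111110001101 walk d0:H5→d1:-→d2:-→d3:-→d4:-→d5:-→d6:-→d7:-→d8:-→d9:-→d10:-→d11:-→d12:H2→d13:-→d14:-→d15:-→d16:-→d17:-→d18:-→d19:-→d20:-→d21:-→d22:-→d23:-→d24:-→d25:-→d26:-→d27:-→d28:H4 -> H4
  + 29.207.0.0/16 (H1) depth=16
  + 28.220.248.0/21 (H5) depth=21
  + 28.220.128.0/17 (H5) depth=17
  + 29.207.0.0/18 (H0) depth=18
  lookup 29.128.129.233: bits 000111011 walk d0:H5→d1:-→d2:-→d3:-→d4:-→d5:-→d6:-→d7:-→d8:-→d9:H6 -> H6
  + 192.0.0.0/3 (H2) depth=3
  + 29.207.0.0/16 (H0) depth=16
  + 29.207.23.22/32 (H3) depth=32
  + 204.0.0.0/8 (H5) depth=8
  lookup 29.207.0.2: bits 0001110111001111000 walk d0:H5→d1:-→d2:-→d3:-→d4:-→d5:-→d6:-→d7:-→d8:-→d9:H6→d10:-→d11:-→d12:-→d13:-→d14:-→d15:-→d16:H0→d17:-→d18:H0→d19:- -> H0
  lookup 204.0.13.115: bits 11001100 walk d0:H5→d1:H1→d2:-→d3:H2→d4:-→d5:-→d6:-→d7:-→d8:H5 -> H5
  lookup 29.207.103.146: bits 00011101110011110 walk d0:H5→d1:-→d2:-→d3:-→d4:-→d5:-→d6:-→d7:-→d8:-→d9:H6→d10:-→d11:-→d12:-→d13:-→d14:-→d15:-→d16:H0→d17:- -> H0
  del 29.207.23.22/32 (clear depth 32)
  lookup 166.194.133.95: bits 1 walk d0:H5→d1:H1 -> H1
  + 0.0.0.0/0 (H1) depth=0
  lookup 28.220.128.0: bits 00011100110111001 walk d0:H1→d1:-→d2:-→d3:-→d4:-→d5:-→d6:-→d7:-→d8:-→d9:-→d10:-→d11:-→d12:H2→d13:-→d14:-→d15:-→d16:-→d17:H5 -> H5
  + 204.248.184.53/32 (H0) depth=32
  + 192.0.0.0/4 (H5) depth=4
  + 28.192.0.0/11 (H4) depth=11
  + 204.248.184.52/30 (H3) depth=30
  + 29.207.0.0/16 (H0) depth=16
  + 128.0.0.0/1 (H5) depth=1

== LOOKUPS ==
["H6","H6","H6","H1","H3","H4","H6","H0","H5","H0","H1","H5"]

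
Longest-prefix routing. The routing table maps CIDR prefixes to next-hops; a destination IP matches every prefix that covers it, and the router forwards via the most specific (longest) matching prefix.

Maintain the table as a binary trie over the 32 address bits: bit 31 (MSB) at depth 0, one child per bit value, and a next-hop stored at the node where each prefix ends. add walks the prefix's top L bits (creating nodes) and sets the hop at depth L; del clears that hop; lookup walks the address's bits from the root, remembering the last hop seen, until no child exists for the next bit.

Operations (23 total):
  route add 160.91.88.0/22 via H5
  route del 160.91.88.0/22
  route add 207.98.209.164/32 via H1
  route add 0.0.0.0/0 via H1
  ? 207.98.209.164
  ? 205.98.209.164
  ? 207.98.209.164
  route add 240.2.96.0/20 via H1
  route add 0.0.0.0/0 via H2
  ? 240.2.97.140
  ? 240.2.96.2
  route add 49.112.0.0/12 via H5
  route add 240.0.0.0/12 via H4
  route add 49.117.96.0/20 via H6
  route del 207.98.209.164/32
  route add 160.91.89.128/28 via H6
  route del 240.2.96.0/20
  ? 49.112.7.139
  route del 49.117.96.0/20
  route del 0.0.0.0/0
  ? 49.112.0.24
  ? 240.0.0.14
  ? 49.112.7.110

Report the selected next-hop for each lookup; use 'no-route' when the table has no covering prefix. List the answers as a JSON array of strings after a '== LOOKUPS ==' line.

Apply in order:
  add 160.91.88.0/22 -> H5 at depth 22
  del 160.91.88.0/22 (clear depth 22)
  add 207.98.209.164/32 -> H1 at depth 32
  add 0.0.0.0/0 -> H1 at depth 0
  Q 207.98.209.164: descend 11001111011000101101000110100100 ; hops seen [H1,H1] ; pick H1
  Q 205.98.209.164: descend 110011 ; hops seen [H1] ; pick H1
  Q 207.98.209.164: descend 11001111011000101101000110100100 ; hops seen [H1,H1] ; pick H1
  add 240.2.96.0/20 -> H1 at depth 20
  add 0.0.0.0/0 -> H2 at depth 0
  Q 240.2.97.140: descend 11110000000000100110 ; hops seen [H2,H1] ; pick H1
  Q 240.2.96.2: descend 11110000000000100110 ; hops seen [H2,H1] ; pick H1
  add 49.112.0.0/12 -> H5 at depth 12
  add 240.0.0.0/12 -> H4 at depth 12
  add 49.117.96.0/20 -> H6 at depth 20
  del 207.98.209.164/32 (clear depth 32)
  add 160.91.89.128/28 -> H6 at depth 28
  del 240.2.96.0/20 (clear depth 20)
  Q 49.112.7.139: descend 0011000101110 ; hops seen [H2,H5] ; pick H5
  del 49.117.96.0/20 (clear depth 20)
  del 0.0.0.0/0 (clear depth 0)
  Q 49.112.0.24: descend 0011000101110 ; hops seen [H5] ; pick H5
  Q 240.0.0.14: descend 11110000000000 ; hops seen [H4] ; pick H4
  Q 49.112.7.110: descend 0011000101110 ; hops seen [H5] ; pick H5

== LOOKUPS ==
["H1","H1","H1","H1","H1","H5","H5","H4","H5"]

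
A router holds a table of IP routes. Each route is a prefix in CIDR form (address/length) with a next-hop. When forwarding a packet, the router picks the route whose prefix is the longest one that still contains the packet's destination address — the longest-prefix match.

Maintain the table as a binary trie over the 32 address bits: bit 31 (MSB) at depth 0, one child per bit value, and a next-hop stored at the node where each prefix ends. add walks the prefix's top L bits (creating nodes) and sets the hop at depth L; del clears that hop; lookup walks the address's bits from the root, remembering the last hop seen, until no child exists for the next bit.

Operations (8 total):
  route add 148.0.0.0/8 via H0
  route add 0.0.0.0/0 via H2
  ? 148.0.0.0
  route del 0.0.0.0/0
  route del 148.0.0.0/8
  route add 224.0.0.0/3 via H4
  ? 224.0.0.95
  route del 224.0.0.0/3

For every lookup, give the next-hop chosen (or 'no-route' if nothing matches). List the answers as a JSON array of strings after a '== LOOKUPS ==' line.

Apply in order:
  add 148.0.0.0/8 -> H0 at depth 8
  add 0.0.0.0/0 -> H2 at depth 0
  lookup 148.0.0.0: bits 10010100 walk d0:H2→d1:-→d2:-→d3:-→d4:-→d5:-→d6:-→d7:-→d8:H0 -> H0
  - 0.0.0.0/0 clear@0
  - 148.0.0.0/8 clear@8
  add 224.0.0.0/3 -> H4 at depth 3
  lookup 224.0.0.95: bits 111 walk d0:-→d1:-→d2:-→d3:H4 -> H4
  - 224.0.0.0/3 clear@3

== LOOKUPS ==
["H0","H4"]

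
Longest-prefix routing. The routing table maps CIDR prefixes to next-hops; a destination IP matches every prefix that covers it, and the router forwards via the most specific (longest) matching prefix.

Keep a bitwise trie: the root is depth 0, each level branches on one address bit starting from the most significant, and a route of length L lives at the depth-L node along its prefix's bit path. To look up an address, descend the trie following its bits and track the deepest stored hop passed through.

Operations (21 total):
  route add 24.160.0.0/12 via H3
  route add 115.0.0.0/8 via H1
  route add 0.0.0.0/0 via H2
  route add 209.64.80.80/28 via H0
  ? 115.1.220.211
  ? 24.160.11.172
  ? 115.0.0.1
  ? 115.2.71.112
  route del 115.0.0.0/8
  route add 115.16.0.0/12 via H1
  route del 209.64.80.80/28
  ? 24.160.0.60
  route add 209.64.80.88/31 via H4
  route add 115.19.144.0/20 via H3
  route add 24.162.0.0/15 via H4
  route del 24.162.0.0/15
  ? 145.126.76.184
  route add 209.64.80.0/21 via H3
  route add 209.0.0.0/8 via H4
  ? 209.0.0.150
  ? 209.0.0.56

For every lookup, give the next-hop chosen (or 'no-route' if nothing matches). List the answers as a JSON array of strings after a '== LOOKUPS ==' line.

Trace:
  + 24.160.0.0/12 (H3) depth=12
  + 115.0.0.0/8 (H1) depth=8
  + 0.0.0.0/0 (H2) depth=0
  + 209.64.80.80/28 (H0) depth=28
  ? 115.1.220.211  path d0:H2→d1:-→d2:-→d3:-→d4:-→d5:-→d6:-→d7:-→d8:H1  best=H1
  ? 24.160.11.172  path d0:H2→d1:-→d2:-→d3:-→d4:-→d5:-→d6:-→d7:-→d8:-→d9:-→d10:-→d11:-→d12:H3  best=H3
  ? 115.0.0.1  path d0:H2→d1:-→d2:-→d3:-→d4:-→d5:-→d6:-→d7:-→d8:H1  best=H1
  ? 115.2.71.112  path d0:H2→d1:-→d2:-→d3:-→d4:-→d5:-→d6:-→d7:-→d8:H1  best=H1
  - 115.0.0.0/8 clear@8
  + 115.16.0.0/12 (H1) depth=12
  - 209.64.80.80/28 clear@28
  ? 24.160.0.60  path d0:H2→d1:-→d2:-→d3:-→d4:-→d5:-→d6:-→d7:-→d8:-→d9:-→d10:-→d11:-→d12:H3  best=H3
  + 209.64.80.88/31 (H4) depth=31
  + 115.19.144.0/20 (H3) depth=20
  + 24.162.0.0/15 (H4) depth=15
  - 24.162.0.0/15 clear@15
  ? 145.126.76.184  path d0:H2→d1:-  best=H2
  + 209.64.80.0/21 (H3) depth=21
  + 209.0.0.0/8 (H4) depth=8
  ? 209.0.0.150  path d0:H2→d1:-→d2:-→d3:-→d4:-→d5:-→d6:-→d7:-→d8:H4→d9:-  best=H4
  ? 209.0.0.56  path d0:H2→d1:-→d2:-→d3:-→d4:-→d5:-→d6:-→d7:-→d8:H4→d9:-  best=H4

== LOOKUPS ==
["H1","H3","H1","H1","H3","H2","H4","H4"]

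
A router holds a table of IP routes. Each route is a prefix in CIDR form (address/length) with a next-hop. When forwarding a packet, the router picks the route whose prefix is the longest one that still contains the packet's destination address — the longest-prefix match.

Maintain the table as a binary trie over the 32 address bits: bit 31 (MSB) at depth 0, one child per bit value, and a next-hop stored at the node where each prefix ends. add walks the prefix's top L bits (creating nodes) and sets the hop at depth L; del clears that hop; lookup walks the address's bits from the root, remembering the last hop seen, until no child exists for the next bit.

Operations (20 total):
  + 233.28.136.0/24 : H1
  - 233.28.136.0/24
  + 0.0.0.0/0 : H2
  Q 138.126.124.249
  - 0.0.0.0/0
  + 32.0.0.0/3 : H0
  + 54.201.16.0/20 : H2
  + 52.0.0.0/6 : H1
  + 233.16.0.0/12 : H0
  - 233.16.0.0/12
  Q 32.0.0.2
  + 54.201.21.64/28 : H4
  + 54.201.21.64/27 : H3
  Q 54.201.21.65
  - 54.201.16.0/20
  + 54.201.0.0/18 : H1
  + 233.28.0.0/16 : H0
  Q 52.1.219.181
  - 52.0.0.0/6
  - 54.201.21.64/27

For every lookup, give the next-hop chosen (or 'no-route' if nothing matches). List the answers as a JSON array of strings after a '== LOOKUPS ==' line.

Apply in order:
  add 233.28.136.0/24 -> H1 at depth 24
  - 233.28.136.0/24 clear@24
  add 0.0.0.0/0 -> H2 at depth 0
  ? 138.126.124.249  path d0:H2→d1:-  best=H2
  - 0.0.0.0/0 clear@0
  add 32.0.0.0/3 -> H0 at depth 3
  add 54.201.16.0/20 -> H2 at depth 20
  add 52.0.0.0/6 -> H1 at depth 6
  add 233.16.0.0/12 -> H0 at depth 12
  - 233.16.0.0/12 clear@12
  ? 32.0.0.2  path d0:-→d1:-→d2:-→d3:H0  best=H0
  add 54.201.21.64/28 -> H4 at depth 28
  add 54.201.21.64/27 -> H3 at depth 27
  ? 54.201.21.65  path d0:-→d1:-→d2:-→d3:H0→d4:-→d5:-→d6:H1→d7:-→d8:-→d9:-→d10:-→d11:-→d12:-→d13:-→d14:-→d15:-→d16:-→d17:-→d18:-→d19:-→d20:H2→d21:-→d22:-→d23:-→d24:-→d25:-→d26:-→d27:H3→d28:H4  best=H4
  - 54.201.16.0/20 clear@20
  add 54.201.0.0/18 -> H1 at depth 18
  add 233.28.0.0/16 -> H0 at depth 16
  ? 52.1.219.181  path d0:-→d1:-→d2:-→d3:H0→d4:-→d5:-→d6:H1  best=H1
  - 52.0.0.0/6 clear@6
  - 54.201.21.64/27 clear@27

== LOOKUPS ==
["H2","H0","H4","H1"]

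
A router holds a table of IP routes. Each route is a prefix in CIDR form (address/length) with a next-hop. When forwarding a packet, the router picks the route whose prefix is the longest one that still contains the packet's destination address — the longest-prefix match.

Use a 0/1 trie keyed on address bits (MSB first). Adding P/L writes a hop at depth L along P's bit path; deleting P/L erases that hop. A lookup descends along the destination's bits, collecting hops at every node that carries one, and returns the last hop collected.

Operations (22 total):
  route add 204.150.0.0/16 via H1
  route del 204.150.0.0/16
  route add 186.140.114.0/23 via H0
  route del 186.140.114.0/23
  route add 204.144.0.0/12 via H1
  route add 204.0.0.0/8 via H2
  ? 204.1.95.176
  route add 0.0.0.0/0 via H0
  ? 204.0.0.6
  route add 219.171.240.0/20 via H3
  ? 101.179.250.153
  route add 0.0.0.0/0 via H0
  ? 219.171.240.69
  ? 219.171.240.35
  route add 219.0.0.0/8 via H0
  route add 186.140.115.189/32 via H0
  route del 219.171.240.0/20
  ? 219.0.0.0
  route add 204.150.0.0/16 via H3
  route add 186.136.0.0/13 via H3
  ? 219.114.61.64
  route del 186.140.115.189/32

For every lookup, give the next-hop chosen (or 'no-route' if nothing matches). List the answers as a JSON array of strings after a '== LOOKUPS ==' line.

Process each operation:
  + 204.150.0.0/16 (H1) depth=16
  - 204.150.0.0/16 clear@16
  + 186.140.114.0/23 (H0) depth=23
  - 186.140.114.0/23 clear@23
  + 204.144.0.0/12 (H1) depth=12
  + 204.0.0.0/8 (H2) depth=8
  ? 204.1.95.176  path d0:-→d1:-→d2:-→d3:-→d4:-→d5:-→d6:-→d7:-→d8:H2  best=H2
  + 0.0.0.0/0 (H0) depth=0
  ? 204.0.0.6  path d0:H0→d1:-→d2:-→d3:-→d4:-→d5:-→d6:-→d7:-→d8:H2  best=H2
  + 219.171.240.0/20 (H3) depth=20
  ? 101.179.250.153  path d0:H0  best=H0
  + 0.0.0.0/0 (H0) depth=0
  ? 219.171.240.69  path d0:H0→d1:-→d2:-→d3:-→d4:-→d5:-→d6:-→d7:-→d8:-→d9:-→d10:-→d11:-→d12:-→d13:-→d14:-→d15:-→d16:-→d17:-→d18:-→d19:-→d20:H3  best=H3
  ? 219.171.240.35  path d0:H0→d1:-→d2:-→d3:-→d4:-→d5:-→d6:-→d7:-→d8:-→d9:-→d10:-→d11:-→d12:-→d13:-→d14:-→d15:-→d16:-→d17:-→d18:-→d19:-→d20:H3  best=H3
  + 219.0.0.0/8 (H0) depth=8
  + 186.140.115.189/32 (H0) depth=32
  - 219.171.240.0/20 clear@20
  ? 219.0.0.0  path d0:H0→d1:-→d2:-→d3:-→d4:-→d5:-→d6:-→d7:-→d8:H0  best=H0
  + 204.150.0.0/16 (H3) depth=16
  + 186.136.0.0/13 (H3) depth=13
  ? 219.114.61.64  path d0:H0→d1:-→d2:-→d3:-→d4:-→d5:-→d6:-→d7:-→d8:H0  best=H0
  - 186.140.115.189/32 clear@32

== LOOKUPS ==
["H2","H2","H0","H3","H3","H0","H0"]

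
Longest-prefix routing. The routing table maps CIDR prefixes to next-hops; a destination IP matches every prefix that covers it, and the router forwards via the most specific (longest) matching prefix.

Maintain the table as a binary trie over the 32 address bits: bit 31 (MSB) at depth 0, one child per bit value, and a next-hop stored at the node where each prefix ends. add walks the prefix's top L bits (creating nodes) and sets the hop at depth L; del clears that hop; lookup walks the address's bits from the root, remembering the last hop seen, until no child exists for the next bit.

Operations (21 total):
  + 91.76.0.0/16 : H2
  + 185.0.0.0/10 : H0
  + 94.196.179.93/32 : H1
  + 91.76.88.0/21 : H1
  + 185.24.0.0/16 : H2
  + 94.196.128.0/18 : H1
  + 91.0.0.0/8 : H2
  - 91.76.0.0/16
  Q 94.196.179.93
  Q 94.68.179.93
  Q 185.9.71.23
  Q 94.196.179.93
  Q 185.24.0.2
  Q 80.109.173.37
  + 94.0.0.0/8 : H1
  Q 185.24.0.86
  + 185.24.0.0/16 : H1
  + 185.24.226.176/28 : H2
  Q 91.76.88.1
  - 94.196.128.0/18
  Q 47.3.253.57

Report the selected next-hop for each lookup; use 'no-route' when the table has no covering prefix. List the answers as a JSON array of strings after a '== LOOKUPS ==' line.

Apply in order:
  + 91.76.0.0/16 (H2) depth=16
  + 185.0.0.0/10 (H0) depth=10
  + 94.196.179.93/32 (H1) depth=32
  + 91.76.88.0/21 (H1) depth=21
  + 185.24.0.0/16 (H2) depth=16
  + 94.196.128.0/18 (H1) depth=18
  + 91.0.0.0/8 (H2) depth=8
  - 91.76.0.0/16 clear@16
  Q 94.196.179.93: descend 01011110110001001011001101011101 ; hops seen [H1,H1] ; pick H1
  Q 94.68.179.93: descend 01011110 ; hops seen [∅] ; pick no-route
  Q 185.9.71.23: descend 10111001000 ; hops seen [H0] ; pick H0
  Q 94.196.179.93: descend 01011110110001001011001101011101 ; hops seen [H1,H1] ; pick H1
  Q 185.24.0.2: descend 1011100100011000 ; hops seen [H0,H2] ; pick H2
  Q 80.109.173.37: descend 0101 ; hops seen [∅] ; pick no-route
  + 94.0.0.0/8 (H1) depth=8
  Q 185.24.0.86: descend 1011100100011000 ; hops seen [H0,H2] ; pick H2
  + 185.24.0.0/16 (H1) depth=16
  + 185.24.226.176/28 (H2) depth=28
  Q 91.76.88.1: descend 010110110100110001011 ; hops seen [H2,H1] ; pick H1
  - 94.196.128.0/18 clear@18
  Q 47.3.253.57: descend 0 ; hops seen [∅] ; pick no-route

== LOOKUPS ==
["H1","no-route","H0","H1","H2","no-route","H2","H1","no-route"]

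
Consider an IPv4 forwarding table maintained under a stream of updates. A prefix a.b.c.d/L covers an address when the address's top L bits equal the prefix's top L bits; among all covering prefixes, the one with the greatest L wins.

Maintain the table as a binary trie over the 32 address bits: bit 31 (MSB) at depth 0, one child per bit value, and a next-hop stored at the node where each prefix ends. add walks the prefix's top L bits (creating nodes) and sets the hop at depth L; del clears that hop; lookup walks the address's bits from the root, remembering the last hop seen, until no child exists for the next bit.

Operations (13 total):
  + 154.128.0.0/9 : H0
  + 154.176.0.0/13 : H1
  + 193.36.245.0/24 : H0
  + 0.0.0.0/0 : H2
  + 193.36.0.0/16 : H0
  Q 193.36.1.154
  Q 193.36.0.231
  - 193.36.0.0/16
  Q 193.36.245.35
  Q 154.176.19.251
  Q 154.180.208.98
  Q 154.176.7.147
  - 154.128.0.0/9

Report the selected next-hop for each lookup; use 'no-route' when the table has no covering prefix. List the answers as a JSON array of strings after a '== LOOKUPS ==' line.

Apply in order:
  add 154.128.0.0/9 -> H0 at depth 9
  add 154.176.0.0/13 -> H1 at depth 13
  add 193.36.245.0/24 -> H0 at depth 24
  add 0.0.0.0/0 -> H2 at depth 0
  add 193.36.0.0/16 -> H0 at depth 16
  lookup 193.36.1.154: bits 1100000100100100 walk d0:H2→d1:-→d2:-→d3:-→d4:-→d5:-→d6:-→d7:-→d8:-→d9:-→d10:-→d11:-→d12:-→d13:-→d14:-→d15:-→d16:H0 -> H0
  lookup 193.36.0.231: bits 1100000100100100 walk d0:H2→d1:-→d2:-→d3:-→d4:-→d5:-→d6:-→d7:-→d8:-→d9:-→d10:-→d11:-→d12:-→d13:-→d14:-→d15:-→d16:H0 -> H0
  del 193.36.0.0/16 (clear depth 16)
  lookup 193.36.245.35: bits 110000010010010011110101 walk d0:H2→d1:-→d2:-→d3:-→d4:-→d5:-→d6:-→d7:-→d8:-→d9:-→d10:-→d11:-→d12:-→d13:-→d14:-→d15:-→d16:-→d17:-→d18:-→d19:-→d20:-→d21:-→d22:-→d23:-→d24:H0 -> H0
  lookup 154.176.19.251: bits 1001101010110 walk d0:H2→d1:-→d2:-→d3:-→d4:-→d5:-→d6:-→d7:-→d8:-→d9:H0→d10:-→d11:-→d12:-→d13:H1 -> H1
  lookup 154.180.208.98: bits 1001101010110 walk d0:H2→d1:-→d2:-→d3:-→d4:-→d5:-→d6:-→d7:-→d8:-→d9:H0→d10:-→d11:-→d12:-→d13:H1 -> H1
  lookup 154.176.7.147: bits 1001101010110 walk d0:H2→d1:-→d2:-→d3:-→d4:-→d5:-→d6:-→d7:-→d8:-→d9:H0→d10:-→d11:-→d12:-→d13:H1 -> H1
  del 154.128.0.0/9 (clear depth 9)

== LOOKUPS ==
["H0","H0","H0","H1","H1","H1"]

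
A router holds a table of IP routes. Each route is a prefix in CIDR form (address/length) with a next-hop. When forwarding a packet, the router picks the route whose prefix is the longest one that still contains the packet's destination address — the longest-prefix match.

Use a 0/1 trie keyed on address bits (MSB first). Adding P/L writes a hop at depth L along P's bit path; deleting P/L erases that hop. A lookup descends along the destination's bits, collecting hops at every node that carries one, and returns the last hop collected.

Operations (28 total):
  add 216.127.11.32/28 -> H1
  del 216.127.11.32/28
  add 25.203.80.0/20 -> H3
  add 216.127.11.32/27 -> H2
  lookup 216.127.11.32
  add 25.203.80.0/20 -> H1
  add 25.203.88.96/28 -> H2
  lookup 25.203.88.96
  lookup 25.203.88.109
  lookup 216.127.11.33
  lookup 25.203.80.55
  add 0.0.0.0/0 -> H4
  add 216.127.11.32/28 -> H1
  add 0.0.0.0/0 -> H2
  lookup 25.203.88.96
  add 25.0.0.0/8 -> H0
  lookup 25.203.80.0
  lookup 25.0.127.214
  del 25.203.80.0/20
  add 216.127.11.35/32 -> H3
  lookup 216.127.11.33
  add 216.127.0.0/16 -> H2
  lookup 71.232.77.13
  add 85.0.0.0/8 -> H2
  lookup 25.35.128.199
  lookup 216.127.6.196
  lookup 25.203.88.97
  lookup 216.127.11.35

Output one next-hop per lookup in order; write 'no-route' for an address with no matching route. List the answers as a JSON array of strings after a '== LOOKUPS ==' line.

Apply in order:
  add 216.127.11.32/28 -> H1 at depth 28
  - 216.127.11.32/28 clear@28
  add 25.203.80.0/20 -> H3 at depth 20
  add 216.127.11.32/27 -> H2 at depth 27
  ? 216.127.11.32  path d0:-→d1:-→d2:-→d3:-→d4:-→d5:-→d6:-→d7:-→d8:-→d9:-→d10:-→d11:-→d12:-→d13:-→d14:-→d15:-→d16:-→d17:-→d18:-→d19:-→d20:-→d21:-→d22:-→d23:-→d24:-→d25:-→d26:-→d27:H2→d28:-  best=H2
  add 25.203.80.0/20 -> H1 at depth 20
  add 25.203.88.96/28 -> H2 at depth 28
  ? 25.203.88.96  path d0:-→d1:-→d2:-→d3:-→d4:-→d5:-→d6:-→d7:-→d8:-→d9:-→d10:-→d11:-→d12:-→d13:-→d14:-→d15:-→d16:-→d17:-→d18:-→d19:-→d20:H1→d21:-→d22:-→d23:-→d24:-→d25:-→d26:-→d27:-→d28:H2  best=H2
  ? 25.203.88.109  path d0:-→d1:-→d2:-→d3:-→d4:-→d5:-→d6:-→d7:-→d8:-→d9:-→d10:-→d11:-→d12:-→d13:-→d14:-→d15:-→d16:-→d17:-→d18:-→d19:-→d20:H1→d21:-→d22:-→d23:-→d24:-→d25:-→d26:-→d27:-→d28:H2  best=H2
  ? 216.127.11.33  path d0:-→d1:-→d2:-→d3:-→d4:-→d5:-→d6:-→d7:-→d8:-→d9:-→d10:-→d11:-→d12:-→d13:-→d14:-→d15:-→d16:-→d17:-→d18:-→d19:-→d20:-→d21:-→d22:-→d23:-→d24:-→d25:-→d26:-→d27:H2→d28:-  best=H2
  ? 25.203.80.55  path d0:-→d1:-→d2:-→d3:-→d4:-→d5:-→d6:-→d7:-→d8:-→d9:-→d10:-→d11:-→d12:-→d13:-→d14:-→d15:-→d16:-→d17:-→d18:-→d19:-→d20:H1  best=H1
  add 0.0.0.0/0 -> H4 at depth 0
  add 216.127.11.32/28 -> H1 at depth 28
  add 0.0.0.0/0 -> H2 at depth 0
  ? 25.203.88.96  path d0:H2→d1:-→d2:-→d3:-→d4:-→d5:-→d6:-→d7:-→d8:-→d9:-→d10:-→d11:-→d12:-→d13:-→d14:-→d15:-→d16:-→d17:-→d18:-→d19:-→d20:H1→d21:-→d22:-→d23:-→d24:-→d25:-→d26:-→d27:-→d28:H2  best=H2
  add 25.0.0.0/8 -> H0 at depth 8
  ? 25.203.80.0  path d0:H2→d1:-→d2:-→d3:-→d4:-→d5:-→d6:-→d7:-→d8:H0→d9:-→d10:-→d11:-→d12:-→d13:-→d14:-→d15:-→d16:-→d17:-→d18:-→d19:-→d20:H1  best=H1
  ? 25.0.127.214  path d0:H2→d1:-→d2:-→d3:-→d4:-→d5:-→d6:-→d7:-→d8:H0  best=H0
  - 25.203.80.0/20 clear@20
  add 216.127.11.35/32 -> H3 at depth 32
  ? 216.127.11.33  path d0:H2→d1:-→d2:-→d3:-→d4:-→d5:-→d6:-→d7:-→d8:-→d9:-→d10:-→d11:-→d12:-→d13:-→d14:-→d15:-→d16:-→d17:-→d18:-→d19:-→d20:-→d21:-→d22:-→d23:-→d24:-→d25:-→d26:-→d27:H2→d28:H1→d29:-→d30:-  best=H1
  add 216.127.0.0/16 -> H2 at depth 16
  ? 71.232.77.13  path d0:H2→d1:-  best=H2
  add 85.0.0.0/8 -> H2 at depth 8
  ? 25.35.128.199  path d0:H2→d1:-→d2:-→d3:-→d4:-→d5:-→d6:-→d7:-→d8:H0  best=H0
  ? 216.127.6.196  path d0:H2→d1:-→d2:-→d3:-→d4:-→d5:-→d6:-→d7:-→d8:-→d9:-→d10:-→d11:-→d12:-→d13:-→d14:-→d15:-→d16:H2→d17:-→d18:-→d19:-→d20:-  best=H2
  ? 25.203.88.97  path d0:H2→d1:-→d2:-→d3:-→d4:-→d5:-→d6:-→d7:-→d8:H0→d9:-→d10:-→d11:-→d12:-→d13:-→d14:-→d15:-→d16:-→d17:-→d18:-→d19:-→d20:-→d21:-→d22:-→d23:-→d24:-→d25:-→d26:-→d27:-→d28:H2  best=H2
  ? 216.127.11.35  path d0:H2→d1:-→d2:-→d3:-→d4:-→d5:-→d6:-→d7:-→d8:-→d9:-→d10:-→d11:-→d12:-→d13:-→d14:-→d15:-→d16:H2→d17:-→d18:-→d19:-→d20:-→d21:-→d22:-→d23:-→d24:-→d25:-→d26:-→d27:H2→d28:H1→d29:-→d30:-→d31:-→d32:H3  best=H3

== LOOKUPS ==
["H2","H2","H2","H2","H1","H2","H1","H0","H1","H2","H0","H2","H2","H3"]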